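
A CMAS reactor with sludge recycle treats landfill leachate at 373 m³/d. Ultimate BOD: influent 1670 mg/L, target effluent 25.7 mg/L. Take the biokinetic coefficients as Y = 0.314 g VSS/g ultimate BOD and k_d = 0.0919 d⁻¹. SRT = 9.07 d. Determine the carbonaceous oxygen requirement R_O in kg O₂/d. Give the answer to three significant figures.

Correct the yield for decay: Y_obs = Y/(1 + k_d θ_c) = 0.314 / (1 + 0.0919 × 9.07) = 0.314 / 1.834 = 0.1713.
ΔS = 1670 − 25.7 = 1644 mg/L, so the substrate removal rate is 373 × 1644/1000 = 613.3 kg ultimate BOD/d.
Biomass synthesised: P_X = Y_obs × 613.3 = 105.0 kg VSS/d.
Carbonaceous O₂ demand = substrate oxidised − cell-mass equivalent = 613.3 − 1.42 × 105.0 = 464.2 kg O₂/d.

R_O ≈ 464 kg O₂/d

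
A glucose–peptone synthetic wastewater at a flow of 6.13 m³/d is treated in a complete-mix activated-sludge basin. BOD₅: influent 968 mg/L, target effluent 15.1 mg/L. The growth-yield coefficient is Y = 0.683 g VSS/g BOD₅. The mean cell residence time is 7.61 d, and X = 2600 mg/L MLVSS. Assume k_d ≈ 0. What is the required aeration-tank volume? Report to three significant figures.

V·X = Y·Q·ΔS·θ_c gives V = 0.683 × 6.13 × (968 − 15.1) × 7.61 / 2600 = 11.68 m³.

V ≈ 11.7 m³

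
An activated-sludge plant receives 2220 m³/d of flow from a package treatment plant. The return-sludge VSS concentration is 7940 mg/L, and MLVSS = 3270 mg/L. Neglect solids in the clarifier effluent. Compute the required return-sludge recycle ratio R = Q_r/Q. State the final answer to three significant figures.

R ≈ 0.700

Solids balance on the clarifier gives (1+R)X = R·X_r, so R = X/(X_r − X) = 3270 / (7940 − 3270) = 0.7002.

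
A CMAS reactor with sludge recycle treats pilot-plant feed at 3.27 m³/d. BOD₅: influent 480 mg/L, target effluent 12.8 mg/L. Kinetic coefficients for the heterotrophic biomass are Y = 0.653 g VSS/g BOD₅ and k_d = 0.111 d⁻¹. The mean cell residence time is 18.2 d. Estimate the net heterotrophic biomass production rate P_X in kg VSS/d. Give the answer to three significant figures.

The observed yield is Y_obs = Y/(1 + k_d·θ_c) = 0.653 / (1 + 0.111 × 18.2) = 0.653 / 3.020 = 0.2162 g VSS per g BOD₅ removed.
Mass of BOD₅ removed per day: Q(S₀ − S) = 3.27 × 467.2 g/m³ = 1.528 kg/d.
Biomass produced: P_X = Y_obs·Q·ΔS = 0.2162 × 1.528 ≈ 0.3303 kg VSS/d.

P_X ≈ 0.330 kg VSS/d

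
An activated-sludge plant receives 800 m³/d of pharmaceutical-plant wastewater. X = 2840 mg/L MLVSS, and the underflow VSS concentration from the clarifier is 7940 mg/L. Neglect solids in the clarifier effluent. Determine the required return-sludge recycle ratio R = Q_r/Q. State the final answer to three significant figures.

R ≈ 0.557

Mass balance around the secondary clarifier (neglecting effluent solids): R = X / (X_r − X) = 2840 / (7940 − 2840) = 0.5569.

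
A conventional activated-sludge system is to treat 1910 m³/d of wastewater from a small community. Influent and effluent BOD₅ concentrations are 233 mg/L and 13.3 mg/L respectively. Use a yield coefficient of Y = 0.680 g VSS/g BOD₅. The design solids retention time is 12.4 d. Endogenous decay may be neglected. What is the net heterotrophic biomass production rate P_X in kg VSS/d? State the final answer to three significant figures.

P_X ≈ 285 kg VSS/d

With endogenous decay neglected, the observed yield equals the true yield: Y_obs = Y = 0.680 g VSS/g BOD₅.
ΔS = 233 − 13.3 = 219.7 mg/L, so the substrate removal rate is 1910 × 219.7/1000 = 419.6 kg BOD₅/d.
P_X = Y_obs · Q(S₀ − S) = 0.6800 × 419.6 = 285.3 kg VSS/d.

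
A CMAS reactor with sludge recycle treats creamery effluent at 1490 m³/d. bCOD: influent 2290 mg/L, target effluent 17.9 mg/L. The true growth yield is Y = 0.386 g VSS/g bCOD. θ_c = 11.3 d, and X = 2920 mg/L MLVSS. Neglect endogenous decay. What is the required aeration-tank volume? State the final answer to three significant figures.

With k_d = 0 the design equation reduces to V = Y Q (S₀−S) θ_c / X = 0.386 × 1490 × (2290 − 17.9) × 11.3 / 2920 = 5057 m³.

V ≈ 5060 m³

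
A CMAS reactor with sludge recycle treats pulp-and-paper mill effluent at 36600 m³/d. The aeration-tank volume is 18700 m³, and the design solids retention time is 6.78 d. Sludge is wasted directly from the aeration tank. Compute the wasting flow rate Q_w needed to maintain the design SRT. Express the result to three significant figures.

Q_w ≈ 2760 m³/d

For wasting at MLVSS concentration, Q_w = V/θ_c = 18700/6.78 = 2758 m³/d.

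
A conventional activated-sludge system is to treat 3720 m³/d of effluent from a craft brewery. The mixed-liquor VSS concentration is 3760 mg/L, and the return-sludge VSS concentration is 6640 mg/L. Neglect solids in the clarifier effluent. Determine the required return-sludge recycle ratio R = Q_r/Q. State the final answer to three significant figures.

R ≈ 1.31

Mass balance around the secondary clarifier (neglecting effluent solids): R = X / (X_r − X) = 3760 / (6640 − 3760) = 1.306.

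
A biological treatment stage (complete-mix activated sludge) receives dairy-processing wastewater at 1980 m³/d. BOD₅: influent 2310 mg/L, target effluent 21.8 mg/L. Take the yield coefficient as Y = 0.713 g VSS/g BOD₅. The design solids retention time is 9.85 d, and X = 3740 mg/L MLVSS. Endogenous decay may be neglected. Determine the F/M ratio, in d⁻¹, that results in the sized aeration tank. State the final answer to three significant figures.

Biomass mass balance (decay neglected): V·X = Y·Q·(S₀ − S)·θ_c, so V = 0.713 × 1980 × (2310 − 21.8) × 9.85 / 3740 = 8508 m³.
F/M = applied load / biomass = Q·S₀/(V·X) = 1980 × 2310 / (8508 × 3740) = 0.1437 d⁻¹.

F/M ≈ 0.144 d⁻¹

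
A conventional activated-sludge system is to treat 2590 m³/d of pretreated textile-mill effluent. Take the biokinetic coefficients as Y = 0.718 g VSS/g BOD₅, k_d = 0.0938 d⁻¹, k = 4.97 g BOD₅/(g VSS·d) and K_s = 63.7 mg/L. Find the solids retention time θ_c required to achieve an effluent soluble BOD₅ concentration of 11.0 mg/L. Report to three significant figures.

At the target effluent, Y k S/(K_s+S) = 0.718×4.97×11.0/74.70 = 0.5255 d⁻¹.
1/θ_c = 0.5255 − 0.0938 = 0.4317 d⁻¹, so θ_c = 2.317 d.

θ_c ≈ 2.32 d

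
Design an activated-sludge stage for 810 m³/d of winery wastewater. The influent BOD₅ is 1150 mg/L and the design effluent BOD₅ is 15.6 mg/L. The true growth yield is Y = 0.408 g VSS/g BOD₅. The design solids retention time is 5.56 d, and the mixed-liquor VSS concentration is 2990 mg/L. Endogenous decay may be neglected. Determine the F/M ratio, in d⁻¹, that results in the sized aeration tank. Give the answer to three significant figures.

V·X = Y·Q·ΔS·θ_c gives V = 0.408 × 810 × (1150 − 15.6) × 5.56 / 2990 = 697.1 m³.
F/M = applied load / biomass = Q·S₀/(V·X) = 810 × 1150 / (697.1 × 2990) = 0.4469 d⁻¹.

F/M ≈ 0.447 d⁻¹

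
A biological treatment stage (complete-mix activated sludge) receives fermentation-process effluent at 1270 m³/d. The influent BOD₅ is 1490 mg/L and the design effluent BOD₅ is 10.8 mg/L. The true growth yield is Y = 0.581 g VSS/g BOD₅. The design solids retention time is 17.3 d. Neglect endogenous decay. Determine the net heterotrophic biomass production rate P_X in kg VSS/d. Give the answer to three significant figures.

No decay correction is needed, so Y_obs = Y = 0.581.
ΔS = 1490 − 10.8 = 1479 mg/L, so the substrate removal rate is 1270 × 1479/1000 = 1879 kg BOD₅/d.
P_X = Y_obs · Q(S₀ − S) = 0.5810 × 1879 = 1091 kg VSS/d.

P_X ≈ 1090 kg VSS/d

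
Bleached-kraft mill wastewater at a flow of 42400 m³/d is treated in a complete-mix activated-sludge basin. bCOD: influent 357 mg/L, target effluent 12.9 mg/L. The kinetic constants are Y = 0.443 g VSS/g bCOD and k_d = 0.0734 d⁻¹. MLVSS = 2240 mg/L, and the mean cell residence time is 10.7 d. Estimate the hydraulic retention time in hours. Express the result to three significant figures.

τ ≈ 9.79 h

From the SRT design equation V = Y Q (S₀−S) θ_c / [X (1 + k_d θ_c)] = 0.443 × 42400 × (357 − 12.9) × 10.7 / [2240 × (1 + 0.0734 × 10.7)] = 6.92×10^7 / 3999 = 17293 m³.
HRT = V/Q = 17293 m³ / 42400 m³·d⁻¹ = 0.4078 d × 24 = 9.788 h.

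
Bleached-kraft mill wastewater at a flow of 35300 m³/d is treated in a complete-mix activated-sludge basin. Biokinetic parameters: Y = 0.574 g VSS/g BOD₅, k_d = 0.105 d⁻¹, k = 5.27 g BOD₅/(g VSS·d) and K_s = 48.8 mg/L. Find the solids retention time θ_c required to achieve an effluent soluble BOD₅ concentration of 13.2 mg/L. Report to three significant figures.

From 1/θ_c = Y·k·S/(K_s + S) − k_d: Y·k·S/(K_s+S) = 0.574 × 5.27 × 13.2 / (48.8 + 13.2) = 0.6440 d⁻¹.
Then 1/θ_c = μ − k_d = 0.6440 − 0.105 = 0.5390 d⁻¹, giving θ_c = 1.855 d.

θ_c ≈ 1.86 d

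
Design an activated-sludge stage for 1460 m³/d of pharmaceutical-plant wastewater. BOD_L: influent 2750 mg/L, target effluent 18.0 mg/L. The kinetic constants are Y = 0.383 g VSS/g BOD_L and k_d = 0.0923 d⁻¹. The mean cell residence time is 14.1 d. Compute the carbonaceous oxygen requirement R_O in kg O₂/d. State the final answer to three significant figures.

Correct the yield for decay: Y_obs = Y/(1 + k_d θ_c) = 0.383 / (1 + 0.0923 × 14.1) = 0.383 / 2.301 = 0.1664.
Substrate removed = Q·(S₀ − S) = 1460 m³/d × (2750 − 18.0) g/m³ = 3.99×10^6 g/d = 3989 kg/d.
Biomass synthesised: P_X = Y_obs × 3989 = 663.8 kg VSS/d.
Carbonaceous O₂ demand = substrate oxidised − cell-mass equivalent = 3989 − 1.42 × 663.8 = 3046 kg O₂/d.

R_O ≈ 3050 kg O₂/d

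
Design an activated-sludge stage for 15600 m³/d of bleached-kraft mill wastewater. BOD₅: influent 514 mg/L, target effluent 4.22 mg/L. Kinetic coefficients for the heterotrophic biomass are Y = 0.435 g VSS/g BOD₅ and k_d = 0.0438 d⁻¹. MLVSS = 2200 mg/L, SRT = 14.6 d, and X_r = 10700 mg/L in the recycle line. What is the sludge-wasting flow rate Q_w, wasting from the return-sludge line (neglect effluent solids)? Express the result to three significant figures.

Rearranging the biomass balance for a CMAS with decay, V = Y·Q·ΔS·θ_c / [X·(1+k_d θ_c)] = 0.435 × 15600 × (514 − 4.22) × 14.6 / [2200 × (1 + 0.0438 × 14.6)] = 5.05×10^7 / 3607 = 14003 m³.
Q_w = (V·X)/(θ_c X_r) = 14003 × 2200 / (14.6 × 10700) = 197.2 m³/d.

Q_w ≈ 197 m³/d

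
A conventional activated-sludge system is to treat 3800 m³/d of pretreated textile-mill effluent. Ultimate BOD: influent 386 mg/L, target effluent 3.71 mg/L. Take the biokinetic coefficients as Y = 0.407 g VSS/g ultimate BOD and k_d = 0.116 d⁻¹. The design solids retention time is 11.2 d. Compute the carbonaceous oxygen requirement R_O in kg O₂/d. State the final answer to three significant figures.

Correct the yield for decay: Y_obs = Y/(1 + k_d θ_c) = 0.407 / (1 + 0.116 × 11.2) = 0.407 / 2.299 = 0.1770.
Q·(S₀ − S) = 3800 × (386 − 3.71) × 10⁻³ = 1453 kg/d removed.
Net sludge production P_X = 0.1770 × 1453 = 257.2 kg VSS/d.
R_O = Q·(S₀ − S) − 1.42·P_X = 1453 − 1.42 × 257.2 = 1088 kg O₂/d.

R_O ≈ 1090 kg O₂/d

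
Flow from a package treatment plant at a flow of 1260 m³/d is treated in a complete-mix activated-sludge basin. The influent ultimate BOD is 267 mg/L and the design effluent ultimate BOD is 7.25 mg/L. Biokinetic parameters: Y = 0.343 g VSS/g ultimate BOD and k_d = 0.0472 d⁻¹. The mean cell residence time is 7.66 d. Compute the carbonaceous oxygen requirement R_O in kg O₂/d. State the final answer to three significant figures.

R_O ≈ 210 kg O₂/d

Observed yield with endogenous decay: Y_obs = Y / (1 + k_d·θ_c) = 0.343 / (1 + 0.0472 × 7.66) = 0.343 / 1.362 = 0.2519 g VSS/g ultimate BOD.
Substrate removed = Q·(S₀ − S) = 1260 m³/d × (267 − 7.25) g/m³ = 3.27×10^5 g/d = 327.3 kg/d.
Net sludge production P_X = 0.2519 × 327.3 = 82.45 kg VSS/d.
Carbonaceous O₂ demand = substrate oxidised − cell-mass equivalent = 327.3 − 1.42 × 82.45 = 210.2 kg O₂/d.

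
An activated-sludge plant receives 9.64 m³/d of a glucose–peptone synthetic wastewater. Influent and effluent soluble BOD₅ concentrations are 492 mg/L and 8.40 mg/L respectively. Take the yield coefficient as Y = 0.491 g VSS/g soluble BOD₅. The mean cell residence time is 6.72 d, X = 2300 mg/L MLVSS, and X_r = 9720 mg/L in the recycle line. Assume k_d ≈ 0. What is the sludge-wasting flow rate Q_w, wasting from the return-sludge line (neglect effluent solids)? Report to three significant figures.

Q_w ≈ 0.235 m³/d

With k_d = 0 the design equation reduces to V = Y Q (S₀−S) θ_c / X = 0.491 × 9.64 × (492 − 8.40) × 6.72 / 2300 = 6.688 m³.
Q_w = (V·X)/(θ_c X_r) = 6.688 × 2300 / (6.72 × 9720) = 0.2355 m³/d.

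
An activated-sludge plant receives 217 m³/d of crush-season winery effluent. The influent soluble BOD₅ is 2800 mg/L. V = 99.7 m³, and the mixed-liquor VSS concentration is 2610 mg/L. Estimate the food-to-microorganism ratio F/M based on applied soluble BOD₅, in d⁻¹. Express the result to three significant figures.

F/M ≈ 2.33 d⁻¹

F/M = applied load / biomass = Q·S₀/(V·X) = 217 × 2800 / (99.70 × 2610) = 2.335 d⁻¹.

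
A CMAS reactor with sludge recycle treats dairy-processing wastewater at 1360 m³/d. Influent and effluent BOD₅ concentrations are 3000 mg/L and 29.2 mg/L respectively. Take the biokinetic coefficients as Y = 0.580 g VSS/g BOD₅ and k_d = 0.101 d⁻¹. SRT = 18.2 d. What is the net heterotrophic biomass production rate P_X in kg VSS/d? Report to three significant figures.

P_X ≈ 826 kg VSS/d

Observed yield with endogenous decay: Y_obs = Y / (1 + k_d·θ_c) = 0.580 / (1 + 0.101 × 18.2) = 0.580 / 2.838 = 0.2044 g VSS/g BOD₅.
Substrate removed = Q·(S₀ − S) = 1360 m³/d × (3000 − 29.2) g/m³ = 4.04×10^6 g/d = 4040 kg/d.
So the net sludge growth is P_X = 0.2044 × 4040 = 825.7 kg VSS/d.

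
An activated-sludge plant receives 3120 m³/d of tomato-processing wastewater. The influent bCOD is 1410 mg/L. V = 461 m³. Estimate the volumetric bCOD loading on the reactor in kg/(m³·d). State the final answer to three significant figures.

L_v = Q S₀ / V = 3120 × 1410 × 10⁻³ / 461.0 = 9.543 kg/(m³·d).

L_v ≈ 9.54 kg bCOD/(m³·d)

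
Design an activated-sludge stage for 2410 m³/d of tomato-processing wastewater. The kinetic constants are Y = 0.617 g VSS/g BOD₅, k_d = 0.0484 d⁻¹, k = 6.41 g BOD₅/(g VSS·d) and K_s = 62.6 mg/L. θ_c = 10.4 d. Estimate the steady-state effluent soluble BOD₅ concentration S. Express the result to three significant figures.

S ≈ 2.37 mg/L

From the Monod/SRT balance for a CMAS, S = K_s·(1+k_d θ_c)/[θ_c·(Y k − k_d) − 1] = 62.6 × (1 + 0.0484 × 10.4) / [10.4 × (0.617 × 6.41 − 0.0484) − 1] = 94.11 / 39.63 = 2.375 mg/L.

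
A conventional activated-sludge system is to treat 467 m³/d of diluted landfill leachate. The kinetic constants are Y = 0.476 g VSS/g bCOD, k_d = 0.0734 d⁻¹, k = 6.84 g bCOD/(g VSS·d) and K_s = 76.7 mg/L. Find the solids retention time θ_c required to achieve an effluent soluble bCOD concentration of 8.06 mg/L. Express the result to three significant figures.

θ_c ≈ 4.23 d

From 1/θ_c = Y·k·S/(K_s + S) − k_d: Y·k·S/(K_s+S) = 0.476 × 6.84 × 8.06 / (76.7 + 8.06) = 0.3096 d⁻¹.
θ_c = 1/(μ − k_d) = 1/(0.3096 − 0.0734) = 1/0.2362 = 4.234 d.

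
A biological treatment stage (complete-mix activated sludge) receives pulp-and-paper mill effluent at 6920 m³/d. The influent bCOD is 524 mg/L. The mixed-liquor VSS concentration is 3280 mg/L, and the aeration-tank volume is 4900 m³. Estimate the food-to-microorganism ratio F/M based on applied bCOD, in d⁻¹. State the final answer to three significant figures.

F/M = Q·S₀ / (V·X) = 6920 × 524 / (4900 × 3280) = 0.2256 g bCOD·(g VSS·d)⁻¹.

F/M ≈ 0.226 d⁻¹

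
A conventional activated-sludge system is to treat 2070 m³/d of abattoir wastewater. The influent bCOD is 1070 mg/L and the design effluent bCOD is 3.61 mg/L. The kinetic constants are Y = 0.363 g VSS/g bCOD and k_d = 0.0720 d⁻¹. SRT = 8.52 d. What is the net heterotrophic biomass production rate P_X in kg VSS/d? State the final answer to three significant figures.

Correct the yield for decay: Y_obs = Y/(1 + k_d θ_c) = 0.363 / (1 + 0.0720 × 8.52) = 0.363 / 1.613 = 0.2250.
Substrate removed = Q·(S₀ − S) = 2070 m³/d × (1070 − 3.61) g/m³ = 2.21×10^6 g/d = 2207 kg/d.
So the net sludge growth is P_X = 0.2250 × 2207 = 496.6 kg VSS/d.

P_X ≈ 497 kg VSS/d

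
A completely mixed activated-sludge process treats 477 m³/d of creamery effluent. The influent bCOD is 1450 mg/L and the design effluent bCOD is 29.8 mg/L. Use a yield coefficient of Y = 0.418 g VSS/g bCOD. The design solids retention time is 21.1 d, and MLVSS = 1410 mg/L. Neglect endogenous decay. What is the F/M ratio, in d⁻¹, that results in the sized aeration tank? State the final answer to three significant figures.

Biomass mass balance (decay neglected): V·X = Y·Q·(S₀ − S)·θ_c, so V = 0.418 × 477 × (1450 − 29.8) × 21.1 / 1410 = 4237 m³.
Food-to-microorganism ratio F/M = Q S₀ / (V X) = 477 × 1450 / (4237 × 1410) = 0.1158 d⁻¹.

F/M ≈ 0.116 d⁻¹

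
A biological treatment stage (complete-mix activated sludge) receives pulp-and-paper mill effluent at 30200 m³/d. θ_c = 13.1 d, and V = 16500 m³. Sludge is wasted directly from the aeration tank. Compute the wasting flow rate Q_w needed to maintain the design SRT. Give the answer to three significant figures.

Q_w ≈ 1260 m³/d

Wasting from the aeration tank: Q_w = V / θ_c = 16500 / 13.1 = 1260 m³/d.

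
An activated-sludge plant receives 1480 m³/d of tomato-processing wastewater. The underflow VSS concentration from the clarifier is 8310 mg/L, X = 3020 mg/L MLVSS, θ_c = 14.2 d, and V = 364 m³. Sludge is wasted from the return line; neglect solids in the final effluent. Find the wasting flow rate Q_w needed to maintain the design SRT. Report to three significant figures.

Q_w ≈ 9.32 m³/d

θ_c = V·X/(Q_w·X_r) when wasting from the recycle, so Q_w = V·X/(θ_c·X_r) = 364.0 × 3020 / (14.2 × 8310) = 9.316 m³/d.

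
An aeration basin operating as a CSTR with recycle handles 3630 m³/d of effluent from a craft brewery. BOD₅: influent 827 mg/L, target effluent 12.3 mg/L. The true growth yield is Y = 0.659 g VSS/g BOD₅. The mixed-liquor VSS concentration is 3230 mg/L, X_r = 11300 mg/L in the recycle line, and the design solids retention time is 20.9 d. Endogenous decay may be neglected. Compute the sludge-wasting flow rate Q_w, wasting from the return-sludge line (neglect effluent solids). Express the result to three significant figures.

Q_w ≈ 172 m³/d

With k_d = 0 the design equation reduces to V = Y Q (S₀−S) θ_c / X = 0.659 × 3630 × (827 − 12.3) × 20.9 / 3230 = 12611 m³.
Wasting from the return line (neglecting effluent solids): Q_w = V·X / (θ_c·X_r) = 12611 × 3230 / (20.9 × 11300) = 172.5 m³/d.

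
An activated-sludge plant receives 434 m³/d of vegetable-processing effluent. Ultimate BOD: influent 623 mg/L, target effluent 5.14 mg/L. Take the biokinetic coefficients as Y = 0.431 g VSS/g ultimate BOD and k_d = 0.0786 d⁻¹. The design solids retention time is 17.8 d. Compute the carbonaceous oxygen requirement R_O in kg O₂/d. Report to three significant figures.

R_O ≈ 200 kg O₂/d

The observed yield is Y_obs = Y/(1 + k_d·θ_c) = 0.431 / (1 + 0.0786 × 17.8) = 0.431 / 2.399 = 0.1797 g VSS per g ultimate BOD removed.
Substrate removed = Q·(S₀ − S) = 434 m³/d × (623 − 5.14) g/m³ = 2.68×10^5 g/d = 268.2 kg/d.
Net sludge production P_X = 0.1797 × 268.2 = 48.17 kg VSS/d.
Carbonaceous O₂ demand = substrate oxidised − cell-mass equivalent = 268.2 − 1.42 × 48.17 = 199.7 kg O₂/d.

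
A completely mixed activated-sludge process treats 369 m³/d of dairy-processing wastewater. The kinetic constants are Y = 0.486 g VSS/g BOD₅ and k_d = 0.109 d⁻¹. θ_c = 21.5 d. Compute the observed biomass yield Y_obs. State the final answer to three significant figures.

Y_obs ≈ 0.145 g VSS/g BOD₅

The observed yield is Y_obs = Y/(1 + k_d·θ_c) = 0.486 / (1 + 0.109 × 21.5) = 0.486 / 3.344 = 0.1454 g VSS per g BOD₅ removed.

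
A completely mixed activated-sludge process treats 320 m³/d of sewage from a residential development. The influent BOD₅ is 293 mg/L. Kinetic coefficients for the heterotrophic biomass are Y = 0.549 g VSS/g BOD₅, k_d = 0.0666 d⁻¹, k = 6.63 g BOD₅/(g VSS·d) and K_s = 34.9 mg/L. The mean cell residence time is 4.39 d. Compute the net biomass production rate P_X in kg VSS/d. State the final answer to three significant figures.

P_X ≈ 39.4 kg VSS/d

For a completely mixed reactor with recycle the Lawrence–McCarty relation gives S = K_s·(1 + k_d·θ_c) / [θ_c·(Y·k − k_d) − 1] = 34.9 × (1 + 0.0666 × 4.39) / [4.39 × (0.549 × 6.63 − 0.0666) − 1] = 45.10 / 14.69 = 3.071 mg/L.
Y_obs = Y / (1 + k_d θ_c) = 0.549 / (1 + 0.0666 × 4.39) = 0.549 / 1.292 = 0.4248.
Mass of BOD₅ removed per day: Q(S₀ − S) = 320 × 289.9 g/m³ = 92.78 kg/d.
So the net sludge growth is P_X = 0.4248 × 92.78 = 39.41 kg VSS/d.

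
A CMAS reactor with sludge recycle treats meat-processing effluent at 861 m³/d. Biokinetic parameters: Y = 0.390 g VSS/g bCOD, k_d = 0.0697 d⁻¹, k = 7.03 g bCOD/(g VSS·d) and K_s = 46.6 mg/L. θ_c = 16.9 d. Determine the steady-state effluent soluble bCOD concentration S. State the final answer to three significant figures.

For a completely mixed reactor with recycle the Lawrence–McCarty relation gives S = K_s·(1 + k_d·θ_c) / [θ_c·(Y·k − k_d) − 1] = 46.6 × (1 + 0.0697 × 16.9) / [16.9 × (0.390 × 7.03 − 0.0697) − 1] = 101.5 / 44.16 = 2.298 mg/L.

S ≈ 2.30 mg/L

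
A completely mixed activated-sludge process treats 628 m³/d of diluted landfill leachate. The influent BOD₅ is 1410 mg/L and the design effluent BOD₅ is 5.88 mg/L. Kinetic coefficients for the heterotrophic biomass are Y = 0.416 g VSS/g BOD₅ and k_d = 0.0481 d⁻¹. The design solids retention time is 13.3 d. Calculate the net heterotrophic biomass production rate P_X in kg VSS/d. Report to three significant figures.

Observed yield with endogenous decay: Y_obs = Y / (1 + k_d·θ_c) = 0.416 / (1 + 0.0481 × 13.3) = 0.416 / 1.640 = 0.2537 g VSS/g BOD₅.
Mass of BOD₅ removed per day: Q(S₀ − S) = 628 × 1404 g/m³ = 881.8 kg/d.
Biomass produced: P_X = Y_obs·Q·ΔS = 0.2537 × 881.8 ≈ 223.7 kg VSS/d.

P_X ≈ 224 kg VSS/d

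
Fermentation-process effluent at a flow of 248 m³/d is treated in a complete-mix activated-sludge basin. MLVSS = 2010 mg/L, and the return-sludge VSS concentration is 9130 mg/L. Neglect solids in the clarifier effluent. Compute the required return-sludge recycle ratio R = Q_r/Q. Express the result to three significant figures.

R ≈ 0.282

R = Q_r/Q = X/(X_r − X) = 2010 / (9130 − 2010) = 0.2823.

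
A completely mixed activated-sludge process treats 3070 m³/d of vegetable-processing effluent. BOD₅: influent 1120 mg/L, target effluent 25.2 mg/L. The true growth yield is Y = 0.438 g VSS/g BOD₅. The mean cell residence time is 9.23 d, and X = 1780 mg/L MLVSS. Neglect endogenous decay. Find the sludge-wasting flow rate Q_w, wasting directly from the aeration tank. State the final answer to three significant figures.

With k_d = 0 the design equation reduces to V = Y Q (S₀−S) θ_c / X = 0.438 × 3070 × (1120 − 25.2) × 9.23 / 1780 = 7634 m³.
For wasting at MLVSS concentration, Q_w = V/θ_c = 7634/9.23 = 827.0 m³/d.

Q_w ≈ 827 m³/d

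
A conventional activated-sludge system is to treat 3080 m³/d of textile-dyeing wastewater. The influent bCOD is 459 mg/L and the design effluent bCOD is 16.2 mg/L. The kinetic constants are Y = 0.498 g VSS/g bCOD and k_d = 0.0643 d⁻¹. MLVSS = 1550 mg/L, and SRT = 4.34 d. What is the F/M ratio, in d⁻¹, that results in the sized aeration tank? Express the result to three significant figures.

F/M ≈ 0.613 d⁻¹

From the SRT design equation V = Y Q (S₀−S) θ_c / [X (1 + k_d θ_c)] = 0.498 × 3080 × (459 − 16.2) × 4.34 / [1550 × (1 + 0.0643 × 4.34)] = 2.95×10^6 / 1983 = 1487 m³.
F/M = applied load / biomass = Q·S₀/(V·X) = 3080 × 459 / (1487 × 1550) = 0.6134 d⁻¹.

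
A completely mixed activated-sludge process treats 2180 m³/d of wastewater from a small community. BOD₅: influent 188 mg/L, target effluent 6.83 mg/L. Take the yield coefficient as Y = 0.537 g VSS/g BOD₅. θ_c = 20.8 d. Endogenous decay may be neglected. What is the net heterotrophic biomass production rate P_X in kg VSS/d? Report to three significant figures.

With endogenous decay neglected, the observed yield equals the true yield: Y_obs = Y = 0.537 g VSS/g BOD₅.
Substrate removed = Q·(S₀ − S) = 2180 m³/d × (188 − 6.83) g/m³ = 3.95×10^5 g/d = 395.0 kg/d.
Net biomass production P_X = Y_obs × Q·(S₀ − S) = 0.5370 × 395.0 = 212.1 kg VSS/d.

P_X ≈ 212 kg VSS/d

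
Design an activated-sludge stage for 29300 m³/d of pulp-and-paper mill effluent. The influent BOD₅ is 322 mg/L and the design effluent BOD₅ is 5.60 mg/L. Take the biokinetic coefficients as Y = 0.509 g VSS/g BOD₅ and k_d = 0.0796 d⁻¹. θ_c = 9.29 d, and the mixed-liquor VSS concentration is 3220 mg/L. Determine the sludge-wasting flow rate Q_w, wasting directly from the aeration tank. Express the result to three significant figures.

Q_w ≈ 842 m³/d

Rearranging the biomass balance for a CMAS with decay, V = Y·Q·ΔS·θ_c / [X·(1+k_d θ_c)] = 0.509 × 29300 × (322 − 5.60) × 9.29 / [3220 × (1 + 0.0796 × 9.29)] = 4.38×10^7 / 5601 = 7826 m³.
With mixed-liquor wasting, θ_c = V/Q_w, so Q_w = V/θ_c = 7826/9.29 = 842.5 m³/d.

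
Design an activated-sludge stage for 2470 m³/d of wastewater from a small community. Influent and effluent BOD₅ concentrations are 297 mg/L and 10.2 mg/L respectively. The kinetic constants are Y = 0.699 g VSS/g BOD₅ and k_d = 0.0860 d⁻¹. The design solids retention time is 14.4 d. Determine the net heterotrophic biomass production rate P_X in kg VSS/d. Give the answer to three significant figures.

The observed yield is Y_obs = Y/(1 + k_d·θ_c) = 0.699 / (1 + 0.0860 × 14.4) = 0.699 / 2.238 = 0.3123 g VSS per g BOD₅ removed.
Mass of BOD₅ removed per day: Q(S₀ − S) = 2470 × 286.8 g/m³ = 708.4 kg/d.
Biomass produced: P_X = Y_obs·Q·ΔS = 0.3123 × 708.4 ≈ 221.2 kg VSS/d.

P_X ≈ 221 kg VSS/d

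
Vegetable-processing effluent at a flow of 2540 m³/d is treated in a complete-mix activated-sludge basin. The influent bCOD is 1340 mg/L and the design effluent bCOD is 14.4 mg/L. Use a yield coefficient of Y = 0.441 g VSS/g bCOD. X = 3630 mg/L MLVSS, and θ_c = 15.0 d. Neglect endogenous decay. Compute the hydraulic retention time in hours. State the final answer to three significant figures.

τ ≈ 58.0 h

Biomass mass balance (decay neglected): V·X = Y·Q·(S₀ − S)·θ_c, so V = 0.441 × 2540 × (1340 − 14.4) × 15.0 / 3630 = 6136 m³.
Hydraulic retention time τ = V/Q = 6136 / 2540 = 2.416 d = 57.98 h.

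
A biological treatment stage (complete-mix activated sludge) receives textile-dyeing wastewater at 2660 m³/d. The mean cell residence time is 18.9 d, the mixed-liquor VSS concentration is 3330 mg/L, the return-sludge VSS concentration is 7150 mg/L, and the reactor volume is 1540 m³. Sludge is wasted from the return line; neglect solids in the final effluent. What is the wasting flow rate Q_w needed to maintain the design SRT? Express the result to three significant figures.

Q_w ≈ 37.9 m³/d

Wasting from the return line (neglecting effluent solids): Q_w = V·X / (θ_c·X_r) = 1540 × 3330 / (18.9 × 7150) = 37.95 m³/d.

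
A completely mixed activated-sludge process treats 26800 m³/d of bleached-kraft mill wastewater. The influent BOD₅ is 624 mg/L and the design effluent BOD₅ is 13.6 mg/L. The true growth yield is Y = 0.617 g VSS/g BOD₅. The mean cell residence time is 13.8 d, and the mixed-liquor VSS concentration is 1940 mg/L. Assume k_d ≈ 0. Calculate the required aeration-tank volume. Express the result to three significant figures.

Biomass mass balance (decay neglected): V·X = Y·Q·(S₀ − S)·θ_c, so V = 0.617 × 26800 × (624 − 13.6) × 13.8 / 1940 = 71798 m³.

V ≈ 71800 m³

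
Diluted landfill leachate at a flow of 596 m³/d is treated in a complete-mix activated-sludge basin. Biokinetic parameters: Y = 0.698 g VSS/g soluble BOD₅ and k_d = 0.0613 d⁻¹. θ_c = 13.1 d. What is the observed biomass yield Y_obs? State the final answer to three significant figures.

Correct the yield for decay: Y_obs = Y/(1 + k_d θ_c) = 0.698 / (1 + 0.0613 × 13.1) = 0.698 / 1.803 = 0.3871.

Y_obs ≈ 0.387 g VSS/g soluble BOD₅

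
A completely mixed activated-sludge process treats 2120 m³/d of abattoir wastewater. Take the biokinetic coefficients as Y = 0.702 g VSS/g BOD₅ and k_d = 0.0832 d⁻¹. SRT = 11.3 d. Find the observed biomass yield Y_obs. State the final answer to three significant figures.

The observed yield is Y_obs = Y/(1 + k_d·θ_c) = 0.702 / (1 + 0.0832 × 11.3) = 0.702 / 1.940 = 0.3618 g VSS per g BOD₅ removed.

Y_obs ≈ 0.362 g VSS/g BOD₅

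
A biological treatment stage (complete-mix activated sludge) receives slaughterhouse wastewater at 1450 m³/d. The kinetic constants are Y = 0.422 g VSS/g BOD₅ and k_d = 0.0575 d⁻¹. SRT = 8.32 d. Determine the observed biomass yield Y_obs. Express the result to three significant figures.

The observed yield is Y_obs = Y/(1 + k_d·θ_c) = 0.422 / (1 + 0.0575 × 8.32) = 0.422 / 1.478 = 0.2854 g VSS per g BOD₅ removed.

Y_obs ≈ 0.285 g VSS/g BOD₅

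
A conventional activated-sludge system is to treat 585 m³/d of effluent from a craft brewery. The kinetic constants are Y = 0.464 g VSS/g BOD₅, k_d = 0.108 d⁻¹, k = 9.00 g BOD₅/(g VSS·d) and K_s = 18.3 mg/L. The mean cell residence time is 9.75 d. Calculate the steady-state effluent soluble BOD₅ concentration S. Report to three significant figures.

For a completely mixed reactor with recycle the Lawrence–McCarty relation gives S = K_s·(1 + k_d·θ_c) / [θ_c·(Y·k − k_d) − 1] = 18.3 × (1 + 0.108 × 9.75) / [9.75 × (0.464 × 9.00 − 0.108) − 1] = 37.57 / 38.66 = 0.9717 mg/L.

S ≈ 0.972 mg/L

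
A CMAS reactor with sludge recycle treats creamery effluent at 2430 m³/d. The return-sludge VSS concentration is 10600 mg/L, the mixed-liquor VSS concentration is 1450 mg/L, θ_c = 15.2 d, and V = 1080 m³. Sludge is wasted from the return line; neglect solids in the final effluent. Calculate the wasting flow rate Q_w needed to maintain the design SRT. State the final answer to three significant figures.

Q_w = (V·X)/(θ_c X_r) = 1080 × 1450 / (15.2 × 10600) = 9.719 m³/d.

Q_w ≈ 9.72 m³/d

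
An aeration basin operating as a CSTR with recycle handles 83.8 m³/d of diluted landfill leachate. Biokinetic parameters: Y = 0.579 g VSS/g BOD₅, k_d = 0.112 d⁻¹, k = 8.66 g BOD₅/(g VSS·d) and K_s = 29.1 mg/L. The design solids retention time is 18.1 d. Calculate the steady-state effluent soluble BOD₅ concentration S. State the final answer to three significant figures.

S ≈ 1.00 mg/L

For a completely mixed reactor with recycle the Lawrence–McCarty relation gives S = K_s·(1 + k_d·θ_c) / [θ_c·(Y·k − k_d) − 1] = 29.1 × (1 + 0.112 × 18.1) / [18.1 × (0.579 × 8.66 − 0.112) − 1] = 88.09 / 87.73 = 1.004 mg/L.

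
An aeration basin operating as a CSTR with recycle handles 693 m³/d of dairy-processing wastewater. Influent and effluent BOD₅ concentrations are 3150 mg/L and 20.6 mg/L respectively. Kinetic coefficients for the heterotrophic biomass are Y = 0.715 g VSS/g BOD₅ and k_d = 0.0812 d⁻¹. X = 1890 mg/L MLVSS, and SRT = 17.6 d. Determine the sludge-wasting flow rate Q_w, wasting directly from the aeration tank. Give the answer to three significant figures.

Steady-state biomass mass balance: V·X·(1 + k_d·θ_c) = Y·Q·(S₀ − S)·θ_c, so V = 0.715 × 693 × (3150 − 20.6) × 17.6 / [1890 × (1 + 0.0812 × 17.6)] = 2.73×10^7 / 4591 = 5944 m³.
Wasting from the aeration tank: Q_w = V / θ_c = 5944 / 17.6 = 337.7 m³/d.

Q_w ≈ 338 m³/d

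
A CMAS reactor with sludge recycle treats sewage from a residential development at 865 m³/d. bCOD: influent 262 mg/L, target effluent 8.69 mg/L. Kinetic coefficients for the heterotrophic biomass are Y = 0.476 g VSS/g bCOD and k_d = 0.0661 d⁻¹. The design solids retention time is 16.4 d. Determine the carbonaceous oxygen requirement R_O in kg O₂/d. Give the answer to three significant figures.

R_O ≈ 148 kg O₂/d

Observed yield with endogenous decay: Y_obs = Y / (1 + k_d·θ_c) = 0.476 / (1 + 0.0661 × 16.4) = 0.476 / 2.084 = 0.2284 g VSS/g bCOD.
ΔS = 262 − 8.69 = 253.3 mg/L, so the substrate removal rate is 865 × 253.3/1000 = 219.1 kg bCOD/d.
P_X = Y_obs·Q·(S₀ − S) = 0.2284 × 219.1 = 50.05 kg VSS/d.
R_O = Q·(S₀ − S) − 1.42·P_X = 219.1 − 1.42 × 50.05 = 148.0 kg O₂/d.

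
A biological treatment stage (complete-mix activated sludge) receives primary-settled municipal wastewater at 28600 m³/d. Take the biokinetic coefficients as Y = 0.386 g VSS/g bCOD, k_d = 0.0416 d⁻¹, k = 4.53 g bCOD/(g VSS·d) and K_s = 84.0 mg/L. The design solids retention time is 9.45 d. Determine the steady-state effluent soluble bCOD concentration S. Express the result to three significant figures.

S ≈ 7.73 mg/L

For a completely mixed reactor with recycle the Lawrence–McCarty relation gives S = K_s·(1 + k_d·θ_c) / [θ_c·(Y·k − k_d) − 1] = 84.0 × (1 + 0.0416 × 9.45) / [9.45 × (0.386 × 4.53 − 0.0416) − 1] = 117.0 / 15.13 = 7.734 mg/L.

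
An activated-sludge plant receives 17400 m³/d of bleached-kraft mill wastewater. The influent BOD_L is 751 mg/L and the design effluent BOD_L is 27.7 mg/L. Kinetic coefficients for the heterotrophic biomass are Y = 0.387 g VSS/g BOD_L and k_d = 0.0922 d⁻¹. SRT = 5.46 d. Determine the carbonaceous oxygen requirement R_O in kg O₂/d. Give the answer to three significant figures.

R_O ≈ 7990 kg O₂/d

Observed yield with endogenous decay: Y_obs = Y / (1 + k_d·θ_c) = 0.387 / (1 + 0.0922 × 5.46) = 0.387 / 1.503 = 0.2574 g VSS/g BOD_L.
Q·(S₀ − S) = 17400 × (751 − 27.7) × 10⁻³ = 12585 kg/d removed.
Biomass synthesised: P_X = Y_obs × 12585 = 3240 kg VSS/d.
R_O = Q·(S₀ − S) − 1.42·P_X = 12585 − 1.42 × 3240 = 7985 kg O₂/d.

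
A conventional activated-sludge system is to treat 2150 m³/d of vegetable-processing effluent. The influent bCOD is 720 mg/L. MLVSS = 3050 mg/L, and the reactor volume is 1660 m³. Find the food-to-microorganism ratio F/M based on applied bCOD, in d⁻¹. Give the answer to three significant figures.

F/M ≈ 0.306 d⁻¹

F/M = applied load / biomass = Q·S₀/(V·X) = 2150 × 720 / (1660 × 3050) = 0.3057 d⁻¹.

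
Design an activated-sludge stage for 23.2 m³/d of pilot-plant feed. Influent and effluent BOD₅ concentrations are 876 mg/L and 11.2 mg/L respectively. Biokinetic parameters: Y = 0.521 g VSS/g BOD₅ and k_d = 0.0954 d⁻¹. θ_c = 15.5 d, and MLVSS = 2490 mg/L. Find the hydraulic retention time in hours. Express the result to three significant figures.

τ ≈ 27.2 h

Rearranging the biomass balance for a CMAS with decay, V = Y·Q·ΔS·θ_c / [X·(1+k_d θ_c)] = 0.521 × 23.2 × (876 − 11.2) × 15.5 / [2490 × (1 + 0.0954 × 15.5)] = 1.62×10^5 / 6172 = 26.25 m³.
Hydraulic retention time τ = V/Q = 26.25 / 23.2 = 1.132 d = 27.16 h.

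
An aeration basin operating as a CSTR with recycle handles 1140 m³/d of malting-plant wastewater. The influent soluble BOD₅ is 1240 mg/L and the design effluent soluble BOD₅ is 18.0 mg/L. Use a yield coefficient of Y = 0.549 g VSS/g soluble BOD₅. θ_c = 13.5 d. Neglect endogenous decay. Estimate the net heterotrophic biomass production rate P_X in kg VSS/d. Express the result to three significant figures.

With endogenous decay neglected, the observed yield equals the true yield: Y_obs = Y = 0.549 g VSS/g soluble BOD₅.
Substrate removed = Q·(S₀ − S) = 1140 m³/d × (1240 − 18.0) g/m³ = 1.39×10^6 g/d = 1393 kg/d.
So the net sludge growth is P_X = 0.5490 × 1393 = 764.8 kg VSS/d.

P_X ≈ 765 kg VSS/d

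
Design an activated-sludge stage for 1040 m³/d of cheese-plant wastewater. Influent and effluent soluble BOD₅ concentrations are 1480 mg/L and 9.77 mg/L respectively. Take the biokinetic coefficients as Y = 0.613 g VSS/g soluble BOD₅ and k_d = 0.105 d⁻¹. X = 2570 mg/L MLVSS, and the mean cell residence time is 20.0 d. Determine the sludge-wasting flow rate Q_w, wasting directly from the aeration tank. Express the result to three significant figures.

Q_w ≈ 118 m³/d

Rearranging the biomass balance for a CMAS with decay, V = Y·Q·ΔS·θ_c / [X·(1+k_d θ_c)] = 0.613 × 1040 × (1480 − 9.77) × 20.0 / [2570 × (1 + 0.105 × 20.0)] = 1.87×10^7 / 7967 = 2353 m³.
For wasting at MLVSS concentration, Q_w = V/θ_c = 2353/20.0 = 117.6 m³/d.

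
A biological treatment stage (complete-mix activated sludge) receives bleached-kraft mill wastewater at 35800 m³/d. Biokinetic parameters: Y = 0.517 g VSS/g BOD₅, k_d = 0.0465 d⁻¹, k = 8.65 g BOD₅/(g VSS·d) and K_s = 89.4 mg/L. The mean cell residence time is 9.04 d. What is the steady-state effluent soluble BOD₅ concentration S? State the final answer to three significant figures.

From the Monod/SRT balance for a CMAS, S = K_s·(1+k_d θ_c)/[θ_c·(Y k − k_d) − 1] = 89.4 × (1 + 0.0465 × 9.04) / [9.04 × (0.517 × 8.65 − 0.0465) − 1] = 127.0 / 39.01 = 3.255 mg/L.

S ≈ 3.26 mg/L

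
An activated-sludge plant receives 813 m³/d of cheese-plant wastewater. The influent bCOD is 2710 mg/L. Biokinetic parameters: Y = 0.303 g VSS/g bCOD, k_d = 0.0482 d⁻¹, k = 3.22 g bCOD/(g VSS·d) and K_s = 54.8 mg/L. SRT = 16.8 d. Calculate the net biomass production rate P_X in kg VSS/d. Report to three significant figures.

P_X ≈ 368 kg VSS/d

For a completely mixed reactor with recycle the Lawrence–McCarty relation gives S = K_s·(1 + k_d·θ_c) / [θ_c·(Y·k − k_d) − 1] = 54.8 × (1 + 0.0482 × 16.8) / [16.8 × (0.303 × 3.22 − 0.0482) − 1] = 99.17 / 14.58 = 6.801 mg/L.
Observed yield with endogenous decay: Y_obs = Y / (1 + k_d·θ_c) = 0.303 / (1 + 0.0482 × 16.8) = 0.303 / 1.810 = 0.1674 g VSS/g bCOD.
Substrate removed = Q·(S₀ − S) = 813 m³/d × (2710 − 6.80) g/m³ = 2.2×10^6 g/d = 2198 kg/d.
Biomass produced: P_X = Y_obs·Q·ΔS = 0.1674 × 2198 ≈ 368.0 kg VSS/d.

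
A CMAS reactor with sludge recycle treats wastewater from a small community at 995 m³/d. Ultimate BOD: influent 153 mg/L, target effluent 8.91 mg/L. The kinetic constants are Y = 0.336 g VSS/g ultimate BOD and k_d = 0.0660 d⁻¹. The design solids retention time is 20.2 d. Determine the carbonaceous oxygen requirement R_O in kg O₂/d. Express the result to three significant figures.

R_O ≈ 114 kg O₂/d

Correct the yield for decay: Y_obs = Y/(1 + k_d θ_c) = 0.336 / (1 + 0.0660 × 20.2) = 0.336 / 2.333 = 0.1440.
Q·(S₀ − S) = 995 × (153 − 8.91) × 10⁻³ = 143.4 kg/d removed.
P_X = Y_obs·Q·(S₀ − S) = 0.1440 × 143.4 = 20.65 kg VSS/d.
R_O = Q·(S₀ − S) − 1.42·P_X = 143.4 − 1.42 × 20.65 = 114.1 kg O₂/d.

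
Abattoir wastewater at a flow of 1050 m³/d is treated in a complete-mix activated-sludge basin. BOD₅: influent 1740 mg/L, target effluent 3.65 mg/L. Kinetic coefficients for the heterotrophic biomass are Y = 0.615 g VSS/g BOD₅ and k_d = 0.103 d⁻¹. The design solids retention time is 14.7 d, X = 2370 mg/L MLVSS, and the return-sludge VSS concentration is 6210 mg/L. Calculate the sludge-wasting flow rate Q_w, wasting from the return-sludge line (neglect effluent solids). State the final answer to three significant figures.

Q_w ≈ 71.8 m³/d

Steady-state biomass mass balance: V·X·(1 + k_d·θ_c) = Y·Q·(S₀ − S)·θ_c, so V = 0.615 × 1050 × (1740 − 3.65) × 14.7 / [2370 × (1 + 0.103 × 14.7)] = 1.65×10^7 / 5958 = 2766 m³.
Q_w = (V·X)/(θ_c X_r) = 2766 × 2370 / (14.7 × 6210) = 71.82 m³/d.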